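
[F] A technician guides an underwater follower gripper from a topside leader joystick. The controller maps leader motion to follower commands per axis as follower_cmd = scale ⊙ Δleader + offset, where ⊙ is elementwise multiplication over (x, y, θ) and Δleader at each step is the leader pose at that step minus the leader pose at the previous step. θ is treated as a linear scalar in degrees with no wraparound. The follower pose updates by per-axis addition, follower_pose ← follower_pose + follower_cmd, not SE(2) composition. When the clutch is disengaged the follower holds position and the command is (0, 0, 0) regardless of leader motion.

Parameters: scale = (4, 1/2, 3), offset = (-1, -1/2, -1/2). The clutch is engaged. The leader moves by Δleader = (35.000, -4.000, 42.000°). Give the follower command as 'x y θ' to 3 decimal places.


axis x: 4·35.000 + -1 = 139.000
axis y: 1/2·-4.000 + -1/2 = -2.500
axis θ: 3·42.000 + -1/2 = 125.500

139.000 -2.500 125.500


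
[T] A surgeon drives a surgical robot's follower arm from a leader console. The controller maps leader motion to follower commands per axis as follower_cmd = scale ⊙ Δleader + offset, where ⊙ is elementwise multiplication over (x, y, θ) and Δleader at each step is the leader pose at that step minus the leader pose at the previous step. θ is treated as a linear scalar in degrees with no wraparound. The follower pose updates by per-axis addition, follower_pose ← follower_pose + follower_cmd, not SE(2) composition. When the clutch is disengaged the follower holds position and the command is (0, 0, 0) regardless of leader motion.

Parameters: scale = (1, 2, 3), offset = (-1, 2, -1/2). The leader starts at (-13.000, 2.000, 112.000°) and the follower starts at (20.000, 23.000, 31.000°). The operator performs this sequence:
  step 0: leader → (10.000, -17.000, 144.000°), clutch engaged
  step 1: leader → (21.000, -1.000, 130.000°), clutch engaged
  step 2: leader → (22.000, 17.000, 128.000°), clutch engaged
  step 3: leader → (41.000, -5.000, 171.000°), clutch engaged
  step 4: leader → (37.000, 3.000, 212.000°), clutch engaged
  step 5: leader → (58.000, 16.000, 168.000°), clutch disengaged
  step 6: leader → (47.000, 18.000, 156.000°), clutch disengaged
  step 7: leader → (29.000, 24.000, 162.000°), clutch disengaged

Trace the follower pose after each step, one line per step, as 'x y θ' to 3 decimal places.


step 0: Δleader=(23.000, -19.000, 32.000°), engaged; cmd=(22.000, -36.000, 95.500°) → follower=(42.000, -13.000, 126.500°)
step 1: Δleader=(11.000, 16.000, -14.000°), engaged; cmd=(10.000, 34.000, -42.500°) → follower=(52.000, 21.000, 84.000°)
step 2: Δleader=(1.000, 18.000, -2.000°), engaged; cmd=(0.000, 38.000, -6.500°) → follower=(52.000, 59.000, 77.500°)
step 3: Δleader=(19.000, -22.000, 43.000°), engaged; cmd=(18.000, -42.000, 128.500°) → follower=(70.000, 17.000, 206.000°)
step 4: Δleader=(-4.000, 8.000, 41.000°), engaged; cmd=(-5.000, 18.000, 122.500°) → follower=(65.000, 35.000, 328.500°)
step 5: Δleader=(21.000, 13.000, -44.000°), disengaged; cmd=(0,0,0) → follower holds at (65.000, 35.000, 328.500°)
step 6: Δleader=(-11.000, 2.000, -12.000°), disengaged; cmd=(0,0,0) → follower holds at (65.000, 35.000, 328.500°)
step 7: Δleader=(-18.000, 6.000, 6.000°), disengaged; cmd=(0,0,0) → follower holds at (65.000, 35.000, 328.500°)

42.000 -13.000 126.500
52.000 21.000 84.000
52.000 59.000 77.500
70.000 17.000 206.000
65.000 35.000 328.500
65.000 35.000 328.500
65.000 35.000 328.500
65.000 35.000 328.500


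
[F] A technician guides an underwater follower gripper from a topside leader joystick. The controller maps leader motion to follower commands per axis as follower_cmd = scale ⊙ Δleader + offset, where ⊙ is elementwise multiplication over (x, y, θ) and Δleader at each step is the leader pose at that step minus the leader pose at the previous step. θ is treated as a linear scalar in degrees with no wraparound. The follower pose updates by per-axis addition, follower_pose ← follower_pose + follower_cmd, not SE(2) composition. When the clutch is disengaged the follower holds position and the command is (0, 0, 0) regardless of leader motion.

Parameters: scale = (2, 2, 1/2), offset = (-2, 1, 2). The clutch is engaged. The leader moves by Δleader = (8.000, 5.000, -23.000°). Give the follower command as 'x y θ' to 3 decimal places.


14.000 11.000 -9.500

axis x: 2·8.000 + -2 = 14.000
axis y: 2·5.000 + 1 = 11.000
axis θ: 1/2·-23.000 + 2 = -9.500


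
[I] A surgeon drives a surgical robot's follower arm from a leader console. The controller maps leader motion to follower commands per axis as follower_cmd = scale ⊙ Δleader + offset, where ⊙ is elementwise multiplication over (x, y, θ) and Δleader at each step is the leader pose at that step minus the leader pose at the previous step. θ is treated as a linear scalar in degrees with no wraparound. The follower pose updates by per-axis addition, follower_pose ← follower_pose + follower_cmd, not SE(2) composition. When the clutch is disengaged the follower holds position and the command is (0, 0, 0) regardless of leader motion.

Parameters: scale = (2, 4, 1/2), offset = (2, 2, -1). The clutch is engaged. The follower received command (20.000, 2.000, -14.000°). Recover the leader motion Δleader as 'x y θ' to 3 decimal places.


9.000 0.000 -26.000

axis x: (20.000 − 2) / (2) = 9.000
axis y: (2.000 − 2) / (4) = 0.000
axis θ: (-14.000 − -1) / (1/2) = -26.000


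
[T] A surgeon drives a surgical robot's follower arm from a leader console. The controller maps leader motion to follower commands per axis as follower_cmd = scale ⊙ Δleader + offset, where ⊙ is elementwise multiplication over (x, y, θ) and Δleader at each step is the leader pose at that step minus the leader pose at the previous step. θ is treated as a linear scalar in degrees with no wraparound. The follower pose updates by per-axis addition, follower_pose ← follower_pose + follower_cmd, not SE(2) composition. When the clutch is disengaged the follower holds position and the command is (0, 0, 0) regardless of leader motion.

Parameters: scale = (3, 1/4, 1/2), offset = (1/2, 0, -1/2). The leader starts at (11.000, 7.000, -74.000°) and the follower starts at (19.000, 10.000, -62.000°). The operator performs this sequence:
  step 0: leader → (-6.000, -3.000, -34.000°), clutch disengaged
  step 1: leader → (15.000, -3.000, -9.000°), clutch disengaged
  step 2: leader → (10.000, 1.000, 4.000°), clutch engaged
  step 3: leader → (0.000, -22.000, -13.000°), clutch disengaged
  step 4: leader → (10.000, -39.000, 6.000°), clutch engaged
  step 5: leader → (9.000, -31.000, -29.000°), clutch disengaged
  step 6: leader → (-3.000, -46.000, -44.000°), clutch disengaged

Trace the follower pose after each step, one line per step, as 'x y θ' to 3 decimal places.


19.000 10.000 -62.000
19.000 10.000 -62.000
4.500 11.000 -56.000
4.500 11.000 -56.000
35.000 6.750 -47.000
35.000 6.750 -47.000
35.000 6.750 -47.000

step 0: Δleader=(-17.000, -10.000, 40.000°), disengaged; cmd=(0,0,0) → follower holds at (19.000, 10.000, -62.000°)
step 1: Δleader=(21.000, 0.000, 25.000°), disengaged; cmd=(0,0,0) → follower holds at (19.000, 10.000, -62.000°)
step 2: Δleader=(-5.000, 4.000, 13.000°), engaged; cmd=(-14.500, 1.000, 6.000°) → follower=(4.500, 11.000, -56.000°)
step 3: Δleader=(-10.000, -23.000, -17.000°), disengaged; cmd=(0,0,0) → follower holds at (4.500, 11.000, -56.000°)
step 4: Δleader=(10.000, -17.000, 19.000°), engaged; cmd=(30.500, -4.250, 9.000°) → follower=(35.000, 6.750, -47.000°)
step 5: Δleader=(-1.000, 8.000, -35.000°), disengaged; cmd=(0,0,0) → follower holds at (35.000, 6.750, -47.000°)
step 6: Δleader=(-12.000, -15.000, -15.000°), disengaged; cmd=(0,0,0) → follower holds at (35.000, 6.750, -47.000°)


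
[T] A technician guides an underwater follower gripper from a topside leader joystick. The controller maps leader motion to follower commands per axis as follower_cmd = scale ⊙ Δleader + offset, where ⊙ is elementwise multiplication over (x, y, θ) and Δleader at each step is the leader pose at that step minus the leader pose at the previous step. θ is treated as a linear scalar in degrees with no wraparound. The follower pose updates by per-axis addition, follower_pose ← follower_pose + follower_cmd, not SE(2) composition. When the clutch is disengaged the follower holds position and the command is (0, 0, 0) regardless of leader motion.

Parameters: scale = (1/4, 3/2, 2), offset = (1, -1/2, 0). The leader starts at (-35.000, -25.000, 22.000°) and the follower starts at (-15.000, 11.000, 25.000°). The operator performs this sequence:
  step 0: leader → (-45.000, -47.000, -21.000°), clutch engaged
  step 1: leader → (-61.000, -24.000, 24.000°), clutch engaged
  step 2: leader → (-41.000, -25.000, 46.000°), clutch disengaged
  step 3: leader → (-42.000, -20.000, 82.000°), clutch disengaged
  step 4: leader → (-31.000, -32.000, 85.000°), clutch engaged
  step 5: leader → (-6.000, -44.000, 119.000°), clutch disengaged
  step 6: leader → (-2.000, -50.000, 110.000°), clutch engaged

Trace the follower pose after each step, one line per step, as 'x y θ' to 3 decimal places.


-16.500 -22.500 -61.000
-19.500 11.500 29.000
-19.500 11.500 29.000
-19.500 11.500 29.000
-15.750 -7.000 35.000
-15.750 -7.000 35.000
-13.750 -16.500 17.000

step 0: Δleader=(-10.000, -22.000, -43.000°), engaged; cmd=(-1.500, -33.500, -86.000°) → follower=(-16.500, -22.500, -61.000°)
step 1: Δleader=(-16.000, 23.000, 45.000°), engaged; cmd=(-3.000, 34.000, 90.000°) → follower=(-19.500, 11.500, 29.000°)
step 2: Δleader=(20.000, -1.000, 22.000°), disengaged; cmd=(0,0,0) → follower holds at (-19.500, 11.500, 29.000°)
step 3: Δleader=(-1.000, 5.000, 36.000°), disengaged; cmd=(0,0,0) → follower holds at (-19.500, 11.500, 29.000°)
step 4: Δleader=(11.000, -12.000, 3.000°), engaged; cmd=(3.750, -18.500, 6.000°) → follower=(-15.750, -7.000, 35.000°)
step 5: Δleader=(25.000, -12.000, 34.000°), disengaged; cmd=(0,0,0) → follower holds at (-15.750, -7.000, 35.000°)
step 6: Δleader=(4.000, -6.000, -9.000°), engaged; cmd=(2.000, -9.500, -18.000°) → follower=(-13.750, -16.500, 17.000°)


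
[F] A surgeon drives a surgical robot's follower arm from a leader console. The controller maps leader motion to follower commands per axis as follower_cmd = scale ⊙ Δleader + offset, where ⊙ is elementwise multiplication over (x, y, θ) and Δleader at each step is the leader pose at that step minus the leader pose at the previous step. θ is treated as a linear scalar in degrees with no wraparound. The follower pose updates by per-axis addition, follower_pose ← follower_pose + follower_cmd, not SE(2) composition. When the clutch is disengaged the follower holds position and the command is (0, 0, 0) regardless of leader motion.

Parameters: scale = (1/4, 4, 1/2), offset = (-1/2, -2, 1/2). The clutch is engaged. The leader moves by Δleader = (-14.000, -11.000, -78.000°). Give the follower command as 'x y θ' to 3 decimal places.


axis x: 1/4·-14.000 + -1/2 = -4.000
axis y: 4·-11.000 + -2 = -46.000
axis θ: 1/2·-78.000 + 1/2 = -38.500

-4.000 -46.000 -38.500


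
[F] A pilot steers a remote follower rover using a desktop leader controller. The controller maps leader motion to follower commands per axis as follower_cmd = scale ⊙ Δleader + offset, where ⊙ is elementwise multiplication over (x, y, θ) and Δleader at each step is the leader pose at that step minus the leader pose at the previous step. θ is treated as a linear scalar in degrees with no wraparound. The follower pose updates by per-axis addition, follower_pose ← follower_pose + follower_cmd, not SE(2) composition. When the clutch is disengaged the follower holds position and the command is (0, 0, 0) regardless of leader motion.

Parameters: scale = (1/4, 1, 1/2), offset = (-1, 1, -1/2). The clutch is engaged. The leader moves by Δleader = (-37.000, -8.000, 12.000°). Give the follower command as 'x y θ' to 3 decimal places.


axis x: 1/4·-37.000 + -1 = -10.250
axis y: 1·-8.000 + 1 = -7.000
axis θ: 1/2·12.000 + -1/2 = 5.500

-10.250 -7.000 5.500


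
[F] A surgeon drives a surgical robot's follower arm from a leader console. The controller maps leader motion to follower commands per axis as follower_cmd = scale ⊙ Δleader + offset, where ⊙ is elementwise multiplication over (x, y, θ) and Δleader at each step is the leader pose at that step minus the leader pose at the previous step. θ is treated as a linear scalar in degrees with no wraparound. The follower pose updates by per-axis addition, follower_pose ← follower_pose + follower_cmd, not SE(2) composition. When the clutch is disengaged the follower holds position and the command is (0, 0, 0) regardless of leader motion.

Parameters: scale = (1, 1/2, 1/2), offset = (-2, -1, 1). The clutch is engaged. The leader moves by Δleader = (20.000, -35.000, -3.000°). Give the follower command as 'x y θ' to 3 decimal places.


axis x: 1·20.000 + -2 = 18.000
axis y: 1/2·-35.000 + -1 = -18.500
axis θ: 1/2·-3.000 + 1 = -0.500

18.000 -18.500 -0.500


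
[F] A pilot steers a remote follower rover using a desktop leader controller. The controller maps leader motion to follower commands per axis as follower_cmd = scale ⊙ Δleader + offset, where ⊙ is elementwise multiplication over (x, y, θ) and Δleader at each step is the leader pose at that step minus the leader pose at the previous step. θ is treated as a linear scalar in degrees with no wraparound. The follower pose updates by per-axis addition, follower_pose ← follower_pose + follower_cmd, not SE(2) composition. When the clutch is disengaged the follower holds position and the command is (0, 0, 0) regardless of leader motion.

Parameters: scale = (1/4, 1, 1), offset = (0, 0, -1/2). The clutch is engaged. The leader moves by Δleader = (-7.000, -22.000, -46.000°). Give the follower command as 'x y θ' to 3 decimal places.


axis x: 1/4·-7.000 + 0 = -1.750
axis y: 1·-22.000 + 0 = -22.000
axis θ: 1·-46.000 + -1/2 = -46.500

-1.750 -22.000 -46.500


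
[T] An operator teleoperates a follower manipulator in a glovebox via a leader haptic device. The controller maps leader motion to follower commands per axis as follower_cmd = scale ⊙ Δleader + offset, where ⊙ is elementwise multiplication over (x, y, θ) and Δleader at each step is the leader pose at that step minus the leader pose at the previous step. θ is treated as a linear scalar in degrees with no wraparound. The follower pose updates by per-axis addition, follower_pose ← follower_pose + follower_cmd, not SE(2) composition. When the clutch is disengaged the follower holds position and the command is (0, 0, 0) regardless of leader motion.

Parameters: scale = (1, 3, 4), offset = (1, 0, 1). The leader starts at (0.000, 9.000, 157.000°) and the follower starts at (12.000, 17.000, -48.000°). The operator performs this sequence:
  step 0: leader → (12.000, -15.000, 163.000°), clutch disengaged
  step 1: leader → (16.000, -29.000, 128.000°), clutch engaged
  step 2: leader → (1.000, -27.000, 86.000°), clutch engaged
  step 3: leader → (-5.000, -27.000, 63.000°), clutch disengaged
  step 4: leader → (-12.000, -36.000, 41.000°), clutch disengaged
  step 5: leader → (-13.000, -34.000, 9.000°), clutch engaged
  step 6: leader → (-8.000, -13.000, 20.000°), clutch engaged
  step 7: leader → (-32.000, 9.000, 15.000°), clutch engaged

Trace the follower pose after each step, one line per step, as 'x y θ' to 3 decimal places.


12.000 17.000 -48.000
17.000 -25.000 -187.000
3.000 -19.000 -354.000
3.000 -19.000 -354.000
3.000 -19.000 -354.000
3.000 -13.000 -481.000
9.000 50.000 -436.000
-14.000 116.000 -455.000

step 0: Δleader=(12.000, -24.000, 6.000°), disengaged; cmd=(0,0,0) → follower holds at (12.000, 17.000, -48.000°)
step 1: Δleader=(4.000, -14.000, -35.000°), engaged; cmd=(5.000, -42.000, -139.000°) → follower=(17.000, -25.000, -187.000°)
step 2: Δleader=(-15.000, 2.000, -42.000°), engaged; cmd=(-14.000, 6.000, -167.000°) → follower=(3.000, -19.000, -354.000°)
step 3: Δleader=(-6.000, 0.000, -23.000°), disengaged; cmd=(0,0,0) → follower holds at (3.000, -19.000, -354.000°)
step 4: Δleader=(-7.000, -9.000, -22.000°), disengaged; cmd=(0,0,0) → follower holds at (3.000, -19.000, -354.000°)
step 5: Δleader=(-1.000, 2.000, -32.000°), engaged; cmd=(0.000, 6.000, -127.000°) → follower=(3.000, -13.000, -481.000°)
step 6: Δleader=(5.000, 21.000, 11.000°), engaged; cmd=(6.000, 63.000, 45.000°) → follower=(9.000, 50.000, -436.000°)
step 7: Δleader=(-24.000, 22.000, -5.000°), engaged; cmd=(-23.000, 66.000, -19.000°) → follower=(-14.000, 116.000, -455.000°)


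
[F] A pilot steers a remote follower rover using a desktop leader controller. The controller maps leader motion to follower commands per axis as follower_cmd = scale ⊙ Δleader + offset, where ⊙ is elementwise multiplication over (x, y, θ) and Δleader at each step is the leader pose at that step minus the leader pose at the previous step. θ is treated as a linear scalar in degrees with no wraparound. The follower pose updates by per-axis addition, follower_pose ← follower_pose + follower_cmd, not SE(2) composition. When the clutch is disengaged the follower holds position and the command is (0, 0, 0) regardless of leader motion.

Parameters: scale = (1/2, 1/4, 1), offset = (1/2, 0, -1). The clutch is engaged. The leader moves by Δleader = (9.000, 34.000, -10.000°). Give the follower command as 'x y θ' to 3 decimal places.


5.000 8.500 -11.000

axis x: 1/2·9.000 + 1/2 = 5.000
axis y: 1/4·34.000 + 0 = 8.500
axis θ: 1·-10.000 + -1 = -11.000


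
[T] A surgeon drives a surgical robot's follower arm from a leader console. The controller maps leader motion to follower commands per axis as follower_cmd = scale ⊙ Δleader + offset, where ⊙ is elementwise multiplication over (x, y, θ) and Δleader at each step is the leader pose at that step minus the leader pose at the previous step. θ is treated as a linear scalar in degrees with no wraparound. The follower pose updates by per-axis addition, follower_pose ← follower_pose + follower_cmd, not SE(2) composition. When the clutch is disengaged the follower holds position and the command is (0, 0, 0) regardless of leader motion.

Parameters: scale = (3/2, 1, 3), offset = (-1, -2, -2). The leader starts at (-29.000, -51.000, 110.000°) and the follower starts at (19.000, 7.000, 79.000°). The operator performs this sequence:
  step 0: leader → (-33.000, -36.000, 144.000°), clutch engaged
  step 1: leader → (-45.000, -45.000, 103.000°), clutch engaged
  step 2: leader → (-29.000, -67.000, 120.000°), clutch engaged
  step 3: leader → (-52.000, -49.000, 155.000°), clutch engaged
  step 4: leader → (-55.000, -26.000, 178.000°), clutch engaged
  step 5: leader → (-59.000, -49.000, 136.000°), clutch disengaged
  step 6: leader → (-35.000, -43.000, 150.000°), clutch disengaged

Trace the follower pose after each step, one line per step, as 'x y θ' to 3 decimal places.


12.000 20.000 179.000
-7.000 9.000 54.000
16.000 -15.000 103.000
-19.500 1.000 206.000
-25.000 22.000 273.000
-25.000 22.000 273.000
-25.000 22.000 273.000

step 0: Δleader=(-4.000, 15.000, 34.000°), engaged; cmd=(-7.000, 13.000, 100.000°) → follower=(12.000, 20.000, 179.000°)
step 1: Δleader=(-12.000, -9.000, -41.000°), engaged; cmd=(-19.000, -11.000, -125.000°) → follower=(-7.000, 9.000, 54.000°)
step 2: Δleader=(16.000, -22.000, 17.000°), engaged; cmd=(23.000, -24.000, 49.000°) → follower=(16.000, -15.000, 103.000°)
step 3: Δleader=(-23.000, 18.000, 35.000°), engaged; cmd=(-35.500, 16.000, 103.000°) → follower=(-19.500, 1.000, 206.000°)
step 4: Δleader=(-3.000, 23.000, 23.000°), engaged; cmd=(-5.500, 21.000, 67.000°) → follower=(-25.000, 22.000, 273.000°)
step 5: Δleader=(-4.000, -23.000, -42.000°), disengaged; cmd=(0,0,0) → follower holds at (-25.000, 22.000, 273.000°)
step 6: Δleader=(24.000, 6.000, 14.000°), disengaged; cmd=(0,0,0) → follower holds at (-25.000, 22.000, 273.000°)


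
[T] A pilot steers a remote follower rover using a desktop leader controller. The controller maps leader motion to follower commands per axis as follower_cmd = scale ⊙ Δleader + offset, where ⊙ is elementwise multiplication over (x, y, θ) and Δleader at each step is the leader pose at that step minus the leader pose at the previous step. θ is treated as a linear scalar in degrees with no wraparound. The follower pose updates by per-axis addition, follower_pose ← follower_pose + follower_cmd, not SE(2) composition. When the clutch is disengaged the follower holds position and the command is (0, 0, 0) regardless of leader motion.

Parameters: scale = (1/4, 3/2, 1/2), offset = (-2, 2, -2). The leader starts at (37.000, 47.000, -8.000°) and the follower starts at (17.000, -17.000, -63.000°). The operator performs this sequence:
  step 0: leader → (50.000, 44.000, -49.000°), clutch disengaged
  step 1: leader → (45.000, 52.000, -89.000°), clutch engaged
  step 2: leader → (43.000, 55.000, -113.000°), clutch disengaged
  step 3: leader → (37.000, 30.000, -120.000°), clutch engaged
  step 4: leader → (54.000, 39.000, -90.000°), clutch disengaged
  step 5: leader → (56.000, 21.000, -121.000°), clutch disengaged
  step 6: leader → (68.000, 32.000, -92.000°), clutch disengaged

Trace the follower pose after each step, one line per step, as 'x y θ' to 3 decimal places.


17.000 -17.000 -63.000
13.750 -3.000 -85.000
13.750 -3.000 -85.000
10.250 -38.500 -90.500
10.250 -38.500 -90.500
10.250 -38.500 -90.500
10.250 -38.500 -90.500

step 0: Δleader=(13.000, -3.000, -41.000°), disengaged; cmd=(0,0,0) → follower holds at (17.000, -17.000, -63.000°)
step 1: Δleader=(-5.000, 8.000, -40.000°), engaged; cmd=(-3.250, 14.000, -22.000°) → follower=(13.750, -3.000, -85.000°)
step 2: Δleader=(-2.000, 3.000, -24.000°), disengaged; cmd=(0,0,0) → follower holds at (13.750, -3.000, -85.000°)
step 3: Δleader=(-6.000, -25.000, -7.000°), engaged; cmd=(-3.500, -35.500, -5.500°) → follower=(10.250, -38.500, -90.500°)
step 4: Δleader=(17.000, 9.000, 30.000°), disengaged; cmd=(0,0,0) → follower holds at (10.250, -38.500, -90.500°)
step 5: Δleader=(2.000, -18.000, -31.000°), disengaged; cmd=(0,0,0) → follower holds at (10.250, -38.500, -90.500°)
step 6: Δleader=(12.000, 11.000, 29.000°), disengaged; cmd=(0,0,0) → follower holds at (10.250, -38.500, -90.500°)


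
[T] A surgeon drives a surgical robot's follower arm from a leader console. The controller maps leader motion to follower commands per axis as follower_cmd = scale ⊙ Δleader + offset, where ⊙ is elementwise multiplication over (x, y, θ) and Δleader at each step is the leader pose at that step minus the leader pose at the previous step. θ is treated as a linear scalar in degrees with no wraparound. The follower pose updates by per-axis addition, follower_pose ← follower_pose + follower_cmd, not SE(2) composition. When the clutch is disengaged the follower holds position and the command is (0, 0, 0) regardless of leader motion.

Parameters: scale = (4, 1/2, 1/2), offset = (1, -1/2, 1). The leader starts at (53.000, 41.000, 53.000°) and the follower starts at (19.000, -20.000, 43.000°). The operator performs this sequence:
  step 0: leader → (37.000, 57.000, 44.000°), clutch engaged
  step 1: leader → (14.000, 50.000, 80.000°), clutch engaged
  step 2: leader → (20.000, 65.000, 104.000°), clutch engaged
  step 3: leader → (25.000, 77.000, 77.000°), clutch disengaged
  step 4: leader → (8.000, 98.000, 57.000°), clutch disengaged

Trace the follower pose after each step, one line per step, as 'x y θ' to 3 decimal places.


-44.000 -12.500 39.500
-135.000 -16.500 58.500
-110.000 -9.500 71.500
-110.000 -9.500 71.500
-110.000 -9.500 71.500

step 0: Δleader=(-16.000, 16.000, -9.000°), engaged; cmd=(-63.000, 7.500, -3.500°) → follower=(-44.000, -12.500, 39.500°)
step 1: Δleader=(-23.000, -7.000, 36.000°), engaged; cmd=(-91.000, -4.000, 19.000°) → follower=(-135.000, -16.500, 58.500°)
step 2: Δleader=(6.000, 15.000, 24.000°), engaged; cmd=(25.000, 7.000, 13.000°) → follower=(-110.000, -9.500, 71.500°)
step 3: Δleader=(5.000, 12.000, -27.000°), disengaged; cmd=(0,0,0) → follower holds at (-110.000, -9.500, 71.500°)
step 4: Δleader=(-17.000, 21.000, -20.000°), disengaged; cmd=(0,0,0) → follower holds at (-110.000, -9.500, 71.500°)


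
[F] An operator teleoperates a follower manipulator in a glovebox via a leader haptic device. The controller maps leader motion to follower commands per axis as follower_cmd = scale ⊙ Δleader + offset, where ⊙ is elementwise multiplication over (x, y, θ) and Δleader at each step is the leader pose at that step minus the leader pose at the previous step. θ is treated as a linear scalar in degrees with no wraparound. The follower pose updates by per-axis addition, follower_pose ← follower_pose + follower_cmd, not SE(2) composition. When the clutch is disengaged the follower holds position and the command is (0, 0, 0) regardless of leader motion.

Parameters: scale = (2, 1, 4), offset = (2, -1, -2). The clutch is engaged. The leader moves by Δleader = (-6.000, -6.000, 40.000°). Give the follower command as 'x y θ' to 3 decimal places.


axis x: 2·-6.000 + 2 = -10.000
axis y: 1·-6.000 + -1 = -7.000
axis θ: 4·40.000 + -2 = 158.000

-10.000 -7.000 158.000


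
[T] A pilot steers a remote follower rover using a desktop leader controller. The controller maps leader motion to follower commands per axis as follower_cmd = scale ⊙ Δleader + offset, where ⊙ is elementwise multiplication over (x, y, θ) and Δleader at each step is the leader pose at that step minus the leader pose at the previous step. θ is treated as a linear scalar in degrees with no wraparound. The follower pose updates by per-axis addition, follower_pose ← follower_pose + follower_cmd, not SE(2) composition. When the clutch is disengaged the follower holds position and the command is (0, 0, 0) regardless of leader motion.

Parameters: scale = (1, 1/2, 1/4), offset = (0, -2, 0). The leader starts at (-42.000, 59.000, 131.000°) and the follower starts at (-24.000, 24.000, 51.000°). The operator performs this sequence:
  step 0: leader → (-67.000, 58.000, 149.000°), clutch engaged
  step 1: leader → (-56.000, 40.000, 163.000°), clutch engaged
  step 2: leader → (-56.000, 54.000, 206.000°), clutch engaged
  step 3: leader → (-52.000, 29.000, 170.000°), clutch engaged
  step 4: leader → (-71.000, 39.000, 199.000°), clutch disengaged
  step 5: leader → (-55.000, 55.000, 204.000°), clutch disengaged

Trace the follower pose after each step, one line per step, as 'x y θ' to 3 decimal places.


-49.000 21.500 55.500
-38.000 10.500 59.000
-38.000 15.500 69.750
-34.000 1.000 60.750
-34.000 1.000 60.750
-34.000 1.000 60.750

step 0: Δleader=(-25.000, -1.000, 18.000°), engaged; cmd=(-25.000, -2.500, 4.500°) → follower=(-49.000, 21.500, 55.500°)
step 1: Δleader=(11.000, -18.000, 14.000°), engaged; cmd=(11.000, -11.000, 3.500°) → follower=(-38.000, 10.500, 59.000°)
step 2: Δleader=(0.000, 14.000, 43.000°), engaged; cmd=(0.000, 5.000, 10.750°) → follower=(-38.000, 15.500, 69.750°)
step 3: Δleader=(4.000, -25.000, -36.000°), engaged; cmd=(4.000, -14.500, -9.000°) → follower=(-34.000, 1.000, 60.750°)
step 4: Δleader=(-19.000, 10.000, 29.000°), disengaged; cmd=(0,0,0) → follower holds at (-34.000, 1.000, 60.750°)
step 5: Δleader=(16.000, 16.000, 5.000°), disengaged; cmd=(0,0,0) → follower holds at (-34.000, 1.000, 60.750°)


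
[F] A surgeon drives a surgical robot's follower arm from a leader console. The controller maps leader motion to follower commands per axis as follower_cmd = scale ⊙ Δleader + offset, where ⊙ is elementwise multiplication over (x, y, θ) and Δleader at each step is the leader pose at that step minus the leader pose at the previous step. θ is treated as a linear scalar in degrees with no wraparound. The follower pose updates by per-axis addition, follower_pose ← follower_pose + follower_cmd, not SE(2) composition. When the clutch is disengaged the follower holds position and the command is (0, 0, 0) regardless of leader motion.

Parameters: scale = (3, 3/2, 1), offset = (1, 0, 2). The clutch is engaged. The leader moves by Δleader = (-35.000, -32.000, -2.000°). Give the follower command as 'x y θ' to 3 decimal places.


-104.000 -48.000 0.000

axis x: 3·-35.000 + 1 = -104.000
axis y: 3/2·-32.000 + 0 = -48.000
axis θ: 1·-2.000 + 2 = 0.000


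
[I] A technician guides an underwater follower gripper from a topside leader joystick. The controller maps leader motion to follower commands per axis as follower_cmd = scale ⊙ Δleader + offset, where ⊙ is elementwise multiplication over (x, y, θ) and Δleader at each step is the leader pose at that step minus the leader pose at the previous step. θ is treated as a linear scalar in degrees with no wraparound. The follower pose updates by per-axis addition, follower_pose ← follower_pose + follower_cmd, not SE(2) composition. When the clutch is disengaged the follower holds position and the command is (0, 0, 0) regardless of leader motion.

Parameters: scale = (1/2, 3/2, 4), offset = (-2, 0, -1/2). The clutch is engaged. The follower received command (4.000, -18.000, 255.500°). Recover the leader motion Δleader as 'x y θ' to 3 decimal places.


axis x: (4.000 − -2) / (1/2) = 12.000
axis y: (-18.000 − 0) / (3/2) = -12.000
axis θ: (255.500 − -1/2) / (4) = 64.000

12.000 -12.000 64.000


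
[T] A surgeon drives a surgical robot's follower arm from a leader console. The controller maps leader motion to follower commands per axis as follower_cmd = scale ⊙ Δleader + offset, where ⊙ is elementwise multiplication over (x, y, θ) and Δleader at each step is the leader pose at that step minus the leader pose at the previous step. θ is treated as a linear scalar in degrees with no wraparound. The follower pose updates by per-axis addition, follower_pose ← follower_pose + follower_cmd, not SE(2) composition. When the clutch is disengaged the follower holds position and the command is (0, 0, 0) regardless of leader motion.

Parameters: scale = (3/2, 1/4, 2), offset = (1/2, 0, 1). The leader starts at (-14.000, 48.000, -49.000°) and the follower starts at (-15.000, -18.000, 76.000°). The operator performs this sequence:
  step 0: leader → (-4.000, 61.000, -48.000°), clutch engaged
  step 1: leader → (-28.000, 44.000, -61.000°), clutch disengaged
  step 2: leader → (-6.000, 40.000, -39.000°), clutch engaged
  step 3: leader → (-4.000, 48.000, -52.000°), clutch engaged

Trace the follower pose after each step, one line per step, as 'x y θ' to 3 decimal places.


0.500 -14.750 79.000
0.500 -14.750 79.000
34.000 -15.750 124.000
37.500 -13.750 99.000

step 0: Δleader=(10.000, 13.000, 1.000°), engaged; cmd=(15.500, 3.250, 3.000°) → follower=(0.500, -14.750, 79.000°)
step 1: Δleader=(-24.000, -17.000, -13.000°), disengaged; cmd=(0,0,0) → follower holds at (0.500, -14.750, 79.000°)
step 2: Δleader=(22.000, -4.000, 22.000°), engaged; cmd=(33.500, -1.000, 45.000°) → follower=(34.000, -15.750, 124.000°)
step 3: Δleader=(2.000, 8.000, -13.000°), engaged; cmd=(3.500, 2.000, -25.000°) → follower=(37.500, -13.750, 99.000°)


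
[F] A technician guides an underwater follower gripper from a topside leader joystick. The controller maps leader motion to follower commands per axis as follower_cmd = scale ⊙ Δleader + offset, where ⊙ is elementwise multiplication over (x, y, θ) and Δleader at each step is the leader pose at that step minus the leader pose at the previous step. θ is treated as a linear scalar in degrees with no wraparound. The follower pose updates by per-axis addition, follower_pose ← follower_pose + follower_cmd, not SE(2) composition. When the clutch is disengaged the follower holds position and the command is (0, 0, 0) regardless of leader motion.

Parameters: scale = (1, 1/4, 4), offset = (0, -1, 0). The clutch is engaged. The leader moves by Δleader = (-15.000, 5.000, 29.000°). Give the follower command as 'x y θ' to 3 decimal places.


axis x: 1·-15.000 + 0 = -15.000
axis y: 1/4·5.000 + -1 = 0.250
axis θ: 4·29.000 + 0 = 116.000

-15.000 0.250 116.000


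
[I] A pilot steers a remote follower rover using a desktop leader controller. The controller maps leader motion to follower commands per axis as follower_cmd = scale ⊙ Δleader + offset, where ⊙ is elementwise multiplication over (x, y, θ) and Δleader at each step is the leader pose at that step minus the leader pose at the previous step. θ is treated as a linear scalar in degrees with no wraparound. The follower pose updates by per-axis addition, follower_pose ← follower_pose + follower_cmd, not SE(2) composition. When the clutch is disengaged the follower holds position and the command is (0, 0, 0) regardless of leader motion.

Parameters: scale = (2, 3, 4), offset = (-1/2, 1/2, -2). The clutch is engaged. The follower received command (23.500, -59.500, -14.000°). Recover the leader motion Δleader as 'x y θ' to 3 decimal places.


axis x: (23.500 − -1/2) / (2) = 12.000
axis y: (-59.500 − 1/2) / (3) = -20.000
axis θ: (-14.000 − -2) / (4) = -3.000

12.000 -20.000 -3.000


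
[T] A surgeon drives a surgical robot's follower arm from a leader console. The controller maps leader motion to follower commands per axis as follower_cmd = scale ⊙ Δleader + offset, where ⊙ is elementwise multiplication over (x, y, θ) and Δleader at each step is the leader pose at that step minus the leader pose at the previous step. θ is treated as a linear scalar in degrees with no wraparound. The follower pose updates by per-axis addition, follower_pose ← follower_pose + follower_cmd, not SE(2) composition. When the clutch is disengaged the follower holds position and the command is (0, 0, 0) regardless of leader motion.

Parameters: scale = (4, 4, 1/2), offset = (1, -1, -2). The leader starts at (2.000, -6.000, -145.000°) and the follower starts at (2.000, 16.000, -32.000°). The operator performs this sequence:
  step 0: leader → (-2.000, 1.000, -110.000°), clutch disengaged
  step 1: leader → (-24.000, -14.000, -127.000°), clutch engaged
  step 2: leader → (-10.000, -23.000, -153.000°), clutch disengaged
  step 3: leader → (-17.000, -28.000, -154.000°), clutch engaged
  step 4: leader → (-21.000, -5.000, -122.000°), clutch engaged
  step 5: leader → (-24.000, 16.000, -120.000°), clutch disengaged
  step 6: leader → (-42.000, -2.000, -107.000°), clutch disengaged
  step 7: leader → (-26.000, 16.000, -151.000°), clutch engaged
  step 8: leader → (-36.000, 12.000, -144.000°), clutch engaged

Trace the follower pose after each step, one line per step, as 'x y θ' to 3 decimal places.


2.000 16.000 -32.000
-85.000 -45.000 -42.500
-85.000 -45.000 -42.500
-112.000 -66.000 -45.000
-127.000 25.000 -31.000
-127.000 25.000 -31.000
-127.000 25.000 -31.000
-62.000 96.000 -55.000
-101.000 79.000 -53.500

step 0: Δleader=(-4.000, 7.000, 35.000°), disengaged; cmd=(0,0,0) → follower holds at (2.000, 16.000, -32.000°)
step 1: Δleader=(-22.000, -15.000, -17.000°), engaged; cmd=(-87.000, -61.000, -10.500°) → follower=(-85.000, -45.000, -42.500°)
step 2: Δleader=(14.000, -9.000, -26.000°), disengaged; cmd=(0,0,0) → follower holds at (-85.000, -45.000, -42.500°)
step 3: Δleader=(-7.000, -5.000, -1.000°), engaged; cmd=(-27.000, -21.000, -2.500°) → follower=(-112.000, -66.000, -45.000°)
step 4: Δleader=(-4.000, 23.000, 32.000°), engaged; cmd=(-15.000, 91.000, 14.000°) → follower=(-127.000, 25.000, -31.000°)
step 5: Δleader=(-3.000, 21.000, 2.000°), disengaged; cmd=(0,0,0) → follower holds at (-127.000, 25.000, -31.000°)
step 6: Δleader=(-18.000, -18.000, 13.000°), disengaged; cmd=(0,0,0) → follower holds at (-127.000, 25.000, -31.000°)
step 7: Δleader=(16.000, 18.000, -44.000°), engaged; cmd=(65.000, 71.000, -24.000°) → follower=(-62.000, 96.000, -55.000°)
step 8: Δleader=(-10.000, -4.000, 7.000°), engaged; cmd=(-39.000, -17.000, 1.500°) → follower=(-101.000, 79.000, -53.500°)


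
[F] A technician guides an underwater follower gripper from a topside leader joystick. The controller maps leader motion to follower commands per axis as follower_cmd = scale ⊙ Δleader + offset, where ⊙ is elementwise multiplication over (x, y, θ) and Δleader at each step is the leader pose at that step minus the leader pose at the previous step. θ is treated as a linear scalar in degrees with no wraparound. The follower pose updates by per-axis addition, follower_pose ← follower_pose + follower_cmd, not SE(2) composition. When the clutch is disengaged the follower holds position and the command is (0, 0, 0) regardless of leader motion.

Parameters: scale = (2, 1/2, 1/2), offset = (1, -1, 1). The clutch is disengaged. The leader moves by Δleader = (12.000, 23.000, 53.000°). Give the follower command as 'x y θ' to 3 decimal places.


0.000 0.000 0.000

clutch disengaged → follower holds; cmd = (0, 0, 0)


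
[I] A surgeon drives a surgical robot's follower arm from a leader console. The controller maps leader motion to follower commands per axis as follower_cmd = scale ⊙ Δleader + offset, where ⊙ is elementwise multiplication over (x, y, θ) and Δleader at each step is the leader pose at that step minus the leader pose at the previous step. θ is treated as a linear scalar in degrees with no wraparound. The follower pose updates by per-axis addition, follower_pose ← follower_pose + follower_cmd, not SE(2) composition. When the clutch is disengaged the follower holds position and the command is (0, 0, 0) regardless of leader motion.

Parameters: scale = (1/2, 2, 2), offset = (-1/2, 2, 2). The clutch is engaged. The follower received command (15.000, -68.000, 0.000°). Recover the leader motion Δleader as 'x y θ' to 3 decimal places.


31.000 -35.000 -1.000

axis x: (15.000 − -1/2) / (1/2) = 31.000
axis y: (-68.000 − 2) / (2) = -35.000
axis θ: (0.000 − 2) / (2) = -1.000


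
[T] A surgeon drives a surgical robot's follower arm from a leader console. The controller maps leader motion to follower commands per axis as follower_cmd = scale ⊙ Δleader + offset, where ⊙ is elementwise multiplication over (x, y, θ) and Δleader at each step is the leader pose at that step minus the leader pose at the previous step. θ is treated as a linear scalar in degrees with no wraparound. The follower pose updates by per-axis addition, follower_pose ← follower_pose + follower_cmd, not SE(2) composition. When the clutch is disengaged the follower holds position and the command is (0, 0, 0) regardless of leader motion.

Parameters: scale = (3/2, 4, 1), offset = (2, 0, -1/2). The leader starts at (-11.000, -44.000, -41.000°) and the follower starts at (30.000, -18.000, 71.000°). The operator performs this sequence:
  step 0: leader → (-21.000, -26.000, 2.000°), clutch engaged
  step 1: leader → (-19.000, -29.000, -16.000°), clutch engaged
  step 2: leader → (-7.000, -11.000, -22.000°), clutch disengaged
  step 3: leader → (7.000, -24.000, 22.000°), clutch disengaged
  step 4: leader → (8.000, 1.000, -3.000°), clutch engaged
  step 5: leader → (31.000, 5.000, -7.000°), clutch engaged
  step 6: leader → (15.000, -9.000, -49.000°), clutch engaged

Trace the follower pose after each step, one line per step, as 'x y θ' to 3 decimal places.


17.000 54.000 113.500
22.000 42.000 95.000
22.000 42.000 95.000
22.000 42.000 95.000
25.500 142.000 69.500
62.000 158.000 65.000
40.000 102.000 22.500

step 0: Δleader=(-10.000, 18.000, 43.000°), engaged; cmd=(-13.000, 72.000, 42.500°) → follower=(17.000, 54.000, 113.500°)
step 1: Δleader=(2.000, -3.000, -18.000°), engaged; cmd=(5.000, -12.000, -18.500°) → follower=(22.000, 42.000, 95.000°)
step 2: Δleader=(12.000, 18.000, -6.000°), disengaged; cmd=(0,0,0) → follower holds at (22.000, 42.000, 95.000°)
step 3: Δleader=(14.000, -13.000, 44.000°), disengaged; cmd=(0,0,0) → follower holds at (22.000, 42.000, 95.000°)
step 4: Δleader=(1.000, 25.000, -25.000°), engaged; cmd=(3.500, 100.000, -25.500°) → follower=(25.500, 142.000, 69.500°)
step 5: Δleader=(23.000, 4.000, -4.000°), engaged; cmd=(36.500, 16.000, -4.500°) → follower=(62.000, 158.000, 65.000°)
step 6: Δleader=(-16.000, -14.000, -42.000°), engaged; cmd=(-22.000, -56.000, -42.500°) → follower=(40.000, 102.000, 22.500°)
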